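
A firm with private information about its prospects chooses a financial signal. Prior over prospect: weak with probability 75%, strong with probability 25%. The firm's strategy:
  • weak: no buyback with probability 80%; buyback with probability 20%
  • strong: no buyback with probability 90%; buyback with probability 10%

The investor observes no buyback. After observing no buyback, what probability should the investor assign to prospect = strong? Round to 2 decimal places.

P(no buyback) = 0.75·0.8 + 0.25·0.9 = 0.825
P(strong | no buyback) = (0.25·0.9) / 0.825 = 0.225 / 0.825 = 0.272727

0.27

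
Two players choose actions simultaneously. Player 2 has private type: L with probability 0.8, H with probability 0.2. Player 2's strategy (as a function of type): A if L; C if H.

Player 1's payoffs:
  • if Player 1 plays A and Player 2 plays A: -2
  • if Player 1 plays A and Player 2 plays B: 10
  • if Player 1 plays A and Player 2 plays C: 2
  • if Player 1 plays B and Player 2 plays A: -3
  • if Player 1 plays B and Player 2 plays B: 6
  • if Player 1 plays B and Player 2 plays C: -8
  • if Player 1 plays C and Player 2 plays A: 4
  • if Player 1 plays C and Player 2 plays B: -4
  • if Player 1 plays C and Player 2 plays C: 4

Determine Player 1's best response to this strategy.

C

E[A] = 0.8·(-2) + 0.2·(2) = -1.2
E[B] = 0.8·(-3) + 0.2·(-8) = -4
E[C] = 0.8·(4) + 0.2·(4) = 4
Best response: C (4 is the largest).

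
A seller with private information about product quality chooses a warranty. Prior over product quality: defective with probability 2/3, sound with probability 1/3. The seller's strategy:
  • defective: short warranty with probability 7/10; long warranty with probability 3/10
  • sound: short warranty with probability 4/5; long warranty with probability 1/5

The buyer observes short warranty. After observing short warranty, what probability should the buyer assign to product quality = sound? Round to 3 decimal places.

0.364

P(short warranty) = (2/3)·(7/10) + (1/3)·(4/5) = 11/15
P(sound | short warranty) = ((1/3)·(4/5)) / (11/15) = (4/15) / (11/15) = 4/11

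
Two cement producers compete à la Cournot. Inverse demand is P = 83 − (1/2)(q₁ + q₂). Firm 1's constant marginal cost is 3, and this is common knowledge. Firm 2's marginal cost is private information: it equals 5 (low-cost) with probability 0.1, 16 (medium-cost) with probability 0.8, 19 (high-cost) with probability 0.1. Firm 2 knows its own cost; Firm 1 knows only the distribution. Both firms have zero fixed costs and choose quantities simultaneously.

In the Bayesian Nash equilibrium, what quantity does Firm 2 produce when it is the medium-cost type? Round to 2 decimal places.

36.27

Type-c best response for Firm 2: q₂(c) = (83 − c) − q₁/2.
Firm 1 maximizes expected profit; its first-order condition is 83 − q₁ − (1/2)E[q₂] − 3 = 0.
Substituting E[q₂] and solving: E[c₂] = 15.2, so q₁ = (83 − 2·3 + 15.2)/(3/2) = 61.4667.
q₂(medium-cost) = (83 − 16 − (1/2)·61.4667) = 36.2667.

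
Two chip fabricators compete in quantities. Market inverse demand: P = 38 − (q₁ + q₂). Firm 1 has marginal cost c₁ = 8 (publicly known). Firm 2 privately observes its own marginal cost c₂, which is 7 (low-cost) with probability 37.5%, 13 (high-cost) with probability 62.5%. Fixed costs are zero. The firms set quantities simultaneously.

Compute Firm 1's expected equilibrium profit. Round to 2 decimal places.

Type-c best response for Firm 2: q₂(c) = (38 − c)/2 − q₁/2.
Firm 1 maximizes expected profit; its first-order condition is 38 − 2q₁ − E[q₂] − 8 = 0.
Substituting E[q₂] and solving: E[c₂] = 10.75, so q₁ = (38 − 2·8 + 10.75)/3 = 10.9167.
E[P] = 38 − (q₁ + E[q₂]) = 18.9167; Firm 1's expected profit = (E[P] − 8)·q₁ = (18.9167 − 8)·10.9167 = 119.174.

119.17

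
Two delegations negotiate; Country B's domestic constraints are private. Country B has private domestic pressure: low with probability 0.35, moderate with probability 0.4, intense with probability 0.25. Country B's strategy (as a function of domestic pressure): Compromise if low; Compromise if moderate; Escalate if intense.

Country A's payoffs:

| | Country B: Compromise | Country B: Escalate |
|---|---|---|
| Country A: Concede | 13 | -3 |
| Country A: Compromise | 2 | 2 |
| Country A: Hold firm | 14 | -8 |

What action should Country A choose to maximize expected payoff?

E[Concede] = 0.35·(13) + 0.4·(13) + 0.25·(-3) = 9
E[Compromise] = 0.35·(2) + 0.4·(2) + 0.25·(2) = 2
E[Hold firm] = 0.35·(14) + 0.4·(14) + 0.25·(-8) = 8.5
Best response: Concede (9 is the largest).

Concede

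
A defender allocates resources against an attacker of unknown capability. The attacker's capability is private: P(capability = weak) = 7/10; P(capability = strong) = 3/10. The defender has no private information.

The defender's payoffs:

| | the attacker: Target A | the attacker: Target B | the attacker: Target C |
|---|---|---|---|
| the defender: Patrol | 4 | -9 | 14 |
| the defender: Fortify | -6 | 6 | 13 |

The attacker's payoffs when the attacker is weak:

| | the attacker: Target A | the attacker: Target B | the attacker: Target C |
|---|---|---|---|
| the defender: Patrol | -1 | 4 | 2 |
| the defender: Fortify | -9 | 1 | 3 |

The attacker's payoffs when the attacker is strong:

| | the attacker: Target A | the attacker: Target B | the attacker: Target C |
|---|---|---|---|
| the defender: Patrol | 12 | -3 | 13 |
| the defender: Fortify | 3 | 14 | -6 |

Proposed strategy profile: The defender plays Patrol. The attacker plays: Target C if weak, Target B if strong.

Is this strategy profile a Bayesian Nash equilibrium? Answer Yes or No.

No

A profile is a BNE iff every type of every player is best-responding given beliefs about the other side.
The defender plays Patrol: E[Patrol] = 7/10·(14) + 3/10·(-9) = 71/10; E[Fortify] = 109/10. Not best-responding. ✗
The attacker (capability weak), facing Patrol: Target A gives -1, Target B gives 4, Target C gives 2. Proposed Target C is not best — profitable deviation exists. ✗
The attacker (capability strong), facing Patrol: Target A gives 12, Target B gives -3, Target C gives 13. Proposed Target B is not best — profitable deviation exists. ✗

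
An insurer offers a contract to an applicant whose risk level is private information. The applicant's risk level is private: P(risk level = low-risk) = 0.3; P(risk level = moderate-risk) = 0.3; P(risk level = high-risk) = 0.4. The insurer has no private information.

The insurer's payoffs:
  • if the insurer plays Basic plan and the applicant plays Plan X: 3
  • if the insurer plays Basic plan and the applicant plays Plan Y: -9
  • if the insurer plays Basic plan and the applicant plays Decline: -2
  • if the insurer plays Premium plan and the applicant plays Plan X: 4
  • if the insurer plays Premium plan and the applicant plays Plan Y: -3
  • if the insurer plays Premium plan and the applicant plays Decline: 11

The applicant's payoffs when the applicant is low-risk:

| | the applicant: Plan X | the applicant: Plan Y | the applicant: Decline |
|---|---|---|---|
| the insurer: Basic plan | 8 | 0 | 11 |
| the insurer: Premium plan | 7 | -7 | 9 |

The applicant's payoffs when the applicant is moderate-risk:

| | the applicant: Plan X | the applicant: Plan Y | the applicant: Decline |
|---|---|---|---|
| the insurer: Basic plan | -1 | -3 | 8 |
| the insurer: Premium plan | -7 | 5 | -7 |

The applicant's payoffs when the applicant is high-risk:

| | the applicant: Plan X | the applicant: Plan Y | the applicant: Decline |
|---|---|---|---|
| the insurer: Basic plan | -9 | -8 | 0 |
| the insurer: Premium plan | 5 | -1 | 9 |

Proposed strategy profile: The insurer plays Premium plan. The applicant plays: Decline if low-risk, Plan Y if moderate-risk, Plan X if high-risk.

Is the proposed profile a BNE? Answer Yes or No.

No

The insurer plays Premium plan: E[Premium plan] = 0.3·(11) + 0.3·(-3) + 0.4·(4) = 4; E[Basic plan] = -2.1. Best-responding. ✓
The applicant (risk level low-risk), facing Premium plan: Plan X gives 7, Plan Y gives -7, Decline gives 9. Proposed Decline is best. ✓
The applicant (risk level moderate-risk), facing Premium plan: Plan X gives -7, Plan Y gives 5, Decline gives -7. Proposed Plan Y is best. ✓
The applicant (risk level high-risk), facing Premium plan: Plan X gives 5, Plan Y gives -1, Decline gives 9. Proposed Plan X is not best — profitable deviation exists. ✗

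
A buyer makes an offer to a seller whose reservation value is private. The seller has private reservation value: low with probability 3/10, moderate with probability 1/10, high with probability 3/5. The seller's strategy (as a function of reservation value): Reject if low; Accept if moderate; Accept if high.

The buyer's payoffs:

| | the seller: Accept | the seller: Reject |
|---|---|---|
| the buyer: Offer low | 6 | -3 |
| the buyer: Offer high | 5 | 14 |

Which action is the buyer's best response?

Offer high

E[Offer low] = 3/10·(-3) + 1/10·(6) + 3/5·(6) = 33/10
E[Offer high] = 3/10·(14) + 1/10·(5) + 3/5·(5) = 77/10
Best response: Offer high (77/10 is the largest).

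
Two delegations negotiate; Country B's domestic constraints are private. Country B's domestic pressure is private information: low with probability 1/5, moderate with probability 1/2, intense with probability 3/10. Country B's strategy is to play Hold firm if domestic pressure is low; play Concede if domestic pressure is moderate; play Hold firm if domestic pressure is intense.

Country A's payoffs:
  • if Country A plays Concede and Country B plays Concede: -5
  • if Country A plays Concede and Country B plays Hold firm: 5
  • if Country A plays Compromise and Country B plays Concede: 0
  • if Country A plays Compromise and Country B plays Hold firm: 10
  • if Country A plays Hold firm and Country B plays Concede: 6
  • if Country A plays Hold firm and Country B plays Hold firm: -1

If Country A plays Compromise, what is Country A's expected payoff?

5

E[Compromise] = 1/5·10 + 1/2·0 + 3/10·10 = 2 + 0 + 3 = 5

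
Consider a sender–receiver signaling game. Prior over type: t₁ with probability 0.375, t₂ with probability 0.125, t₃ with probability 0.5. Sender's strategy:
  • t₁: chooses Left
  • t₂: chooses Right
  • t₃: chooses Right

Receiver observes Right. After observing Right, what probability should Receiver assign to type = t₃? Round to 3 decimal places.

P(Right) = 0.375·0 + 0.125·1 + 0.5·1 = 0.625
P(t₃ | Right) = (0.5·1) / 0.625 = 0.5 / 0.625 = 0.8

0.800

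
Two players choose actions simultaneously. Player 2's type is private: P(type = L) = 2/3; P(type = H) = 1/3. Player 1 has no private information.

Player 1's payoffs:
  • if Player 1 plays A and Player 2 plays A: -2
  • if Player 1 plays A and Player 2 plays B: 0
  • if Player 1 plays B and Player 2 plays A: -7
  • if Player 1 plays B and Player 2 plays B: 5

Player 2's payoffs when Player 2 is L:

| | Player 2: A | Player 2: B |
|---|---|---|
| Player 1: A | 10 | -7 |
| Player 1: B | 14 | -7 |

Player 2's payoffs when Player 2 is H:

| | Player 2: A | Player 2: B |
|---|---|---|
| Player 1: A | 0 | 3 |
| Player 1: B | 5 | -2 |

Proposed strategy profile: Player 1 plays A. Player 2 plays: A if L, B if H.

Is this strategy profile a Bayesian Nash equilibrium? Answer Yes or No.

A profile is a BNE iff every type of every player is best-responding given beliefs about the other side.
Player 1 plays A: E[A] = 2/3·(-2) + 1/3·(0) = -4/3; E[B] = -3. Best-responding. ✓
Player 2 (type L), facing A: A gives 10, B gives -7. Proposed A is best. ✓
Player 2 (type H), facing A: A gives 0, B gives 3. Proposed B is best. ✓

Yes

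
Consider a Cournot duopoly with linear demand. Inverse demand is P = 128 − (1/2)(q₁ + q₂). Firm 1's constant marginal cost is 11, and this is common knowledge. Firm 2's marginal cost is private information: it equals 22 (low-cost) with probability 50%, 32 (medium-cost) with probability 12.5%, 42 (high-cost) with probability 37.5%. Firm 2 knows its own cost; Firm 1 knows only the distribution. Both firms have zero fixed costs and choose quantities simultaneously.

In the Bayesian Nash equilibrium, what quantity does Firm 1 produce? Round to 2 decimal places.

Type-c best response for Firm 2: q₂(c) = (128 − c) − q₁/2.
Firm 1 maximizes expected profit; its first-order condition is 128 − q₁ − (1/2)E[q₂] − 11 = 0.
Substituting E[q₂] and solving: E[c₂] = 30.75, so q₁ = (128 − 2·11 + 30.75)/(3/2) = 91.1667.

91.17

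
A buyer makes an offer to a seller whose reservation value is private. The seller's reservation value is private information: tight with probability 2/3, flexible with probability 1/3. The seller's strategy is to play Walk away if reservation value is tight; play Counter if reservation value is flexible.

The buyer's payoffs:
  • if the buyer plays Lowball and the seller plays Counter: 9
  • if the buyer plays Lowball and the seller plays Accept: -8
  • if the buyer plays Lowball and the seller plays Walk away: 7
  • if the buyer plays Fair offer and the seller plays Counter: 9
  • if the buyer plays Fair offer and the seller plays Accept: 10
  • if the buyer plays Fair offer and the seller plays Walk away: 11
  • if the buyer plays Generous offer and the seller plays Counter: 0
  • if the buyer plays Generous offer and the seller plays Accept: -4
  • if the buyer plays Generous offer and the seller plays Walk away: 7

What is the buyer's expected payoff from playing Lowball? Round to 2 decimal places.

E[Lowball] = 2/3·7 + 1/3·9 = 14/3 + 3 = 23/3

7.67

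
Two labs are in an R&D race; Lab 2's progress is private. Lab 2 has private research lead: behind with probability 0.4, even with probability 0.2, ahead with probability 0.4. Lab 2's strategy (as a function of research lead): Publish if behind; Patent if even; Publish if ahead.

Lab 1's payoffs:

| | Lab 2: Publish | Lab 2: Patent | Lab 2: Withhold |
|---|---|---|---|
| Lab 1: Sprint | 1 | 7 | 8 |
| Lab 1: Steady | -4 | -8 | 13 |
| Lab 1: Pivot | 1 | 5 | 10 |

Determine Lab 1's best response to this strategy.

Compute Lab 1's expected payoff for each action, taking the expectation over Lab 2's type.
E[Sprint] = 0.4·(1) + 0.2·(7) + 0.4·(1) = 2.2
E[Steady] = 0.4·(-4) + 0.2·(-8) + 0.4·(-4) = -4.8
E[Pivot] = 0.4·(1) + 0.2·(5) + 0.4·(1) = 1.8
Best response: Sprint (2.2 is the largest).

Sprint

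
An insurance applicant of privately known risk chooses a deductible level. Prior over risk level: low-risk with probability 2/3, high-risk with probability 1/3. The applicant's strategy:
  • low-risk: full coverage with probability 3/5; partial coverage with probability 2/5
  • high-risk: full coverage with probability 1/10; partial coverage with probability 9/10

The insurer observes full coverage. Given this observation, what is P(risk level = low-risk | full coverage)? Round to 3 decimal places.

P(full coverage) = (2/3)·(3/5) + (1/3)·(1/10) = 13/30
P(low-risk | full coverage) = ((2/3)·(3/5)) / (13/30) = (2/5) / (13/30) = 12/13

0.923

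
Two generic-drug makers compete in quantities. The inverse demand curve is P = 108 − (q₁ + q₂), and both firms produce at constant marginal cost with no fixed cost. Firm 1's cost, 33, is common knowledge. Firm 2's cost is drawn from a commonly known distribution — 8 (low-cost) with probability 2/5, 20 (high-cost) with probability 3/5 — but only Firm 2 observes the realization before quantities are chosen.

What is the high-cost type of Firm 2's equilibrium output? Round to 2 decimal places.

34.47

Firm 2 with cost c maximizes (108 − (q₁+q₂) − c)·q₂, giving q₂(c) = (108 − c − q₁)/2.
E[c₂] = 2/5·8 + 3/5·20 = 15.2
Firm 1's FOC against E[q₂] yields q₁ = (108 − 2·33 + E[c₂])/3 = (108 − 66 + 15.2)/3 = 19.0667.
q₂(high-cost) = (108 − 20 − 19.0667)/2 = 34.4667.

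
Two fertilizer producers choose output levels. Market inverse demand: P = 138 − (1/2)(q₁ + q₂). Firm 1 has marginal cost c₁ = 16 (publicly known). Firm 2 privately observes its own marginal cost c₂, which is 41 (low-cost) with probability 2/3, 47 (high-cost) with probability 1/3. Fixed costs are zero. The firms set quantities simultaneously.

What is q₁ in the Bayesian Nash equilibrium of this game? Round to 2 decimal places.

99.33

Type-c best response for Firm 2: q₂(c) = (138 − c) − q₁/2.
Firm 1 maximizes expected profit; its first-order condition is 138 − q₁ − (1/2)E[q₂] − 16 = 0.
Substituting E[q₂] and solving: E[c₂] = 43, so q₁ = (138 − 2·16 + 43)/(3/2) = 99.3333.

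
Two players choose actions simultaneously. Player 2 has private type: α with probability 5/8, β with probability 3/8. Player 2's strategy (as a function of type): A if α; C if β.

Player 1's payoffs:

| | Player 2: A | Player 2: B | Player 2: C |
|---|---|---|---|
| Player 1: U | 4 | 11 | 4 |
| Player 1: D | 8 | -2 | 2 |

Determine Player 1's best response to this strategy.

D

E[U] = 5/8·(4) + 3/8·(4) = 4
E[D] = 5/8·(8) + 3/8·(2) = 23/4
Best response: D (23/4 is the largest).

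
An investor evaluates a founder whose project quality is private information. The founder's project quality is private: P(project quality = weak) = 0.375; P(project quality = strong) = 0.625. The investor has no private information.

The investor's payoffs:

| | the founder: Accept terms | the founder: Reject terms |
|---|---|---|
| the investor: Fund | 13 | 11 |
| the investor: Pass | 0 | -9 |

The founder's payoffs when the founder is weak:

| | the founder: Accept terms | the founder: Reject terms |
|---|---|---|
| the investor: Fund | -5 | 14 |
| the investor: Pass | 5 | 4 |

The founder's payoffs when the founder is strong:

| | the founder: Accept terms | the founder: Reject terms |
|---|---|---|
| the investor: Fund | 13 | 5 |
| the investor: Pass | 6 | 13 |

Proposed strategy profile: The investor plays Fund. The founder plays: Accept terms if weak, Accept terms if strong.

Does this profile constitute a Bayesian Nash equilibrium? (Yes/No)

No

A profile is a BNE iff every type of every player is best-responding given beliefs about the other side.
The investor plays Fund: E[Fund] = 0.375·(13) + 0.625·(13) = 13; E[Pass] = 0. Best-responding. ✓
The founder (project quality weak), facing Fund: Accept terms gives -5, Reject terms gives 14. Proposed Accept terms is not best — profitable deviation exists. ✗
The founder (project quality strong), facing Fund: Accept terms gives 13, Reject terms gives 5. Proposed Accept terms is best. ✓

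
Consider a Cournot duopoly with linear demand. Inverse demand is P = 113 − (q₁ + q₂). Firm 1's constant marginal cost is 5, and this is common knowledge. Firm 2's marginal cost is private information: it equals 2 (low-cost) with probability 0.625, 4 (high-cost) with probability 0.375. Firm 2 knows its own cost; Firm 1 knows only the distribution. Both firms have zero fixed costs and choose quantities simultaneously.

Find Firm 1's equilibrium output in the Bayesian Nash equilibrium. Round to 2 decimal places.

Firm 2 with cost c maximizes (113 − (q₁+q₂) − c)·q₂, giving q₂(c) = (113 − c − q₁)/2.
E[c₂] = 0.625·2 + 0.375·4 = 2.75
Firm 1's FOC against E[q₂] yields q₁ = (113 − 2·5 + E[c₂])/3 = (113 − 10 + 2.75)/3 = 35.25.

35.25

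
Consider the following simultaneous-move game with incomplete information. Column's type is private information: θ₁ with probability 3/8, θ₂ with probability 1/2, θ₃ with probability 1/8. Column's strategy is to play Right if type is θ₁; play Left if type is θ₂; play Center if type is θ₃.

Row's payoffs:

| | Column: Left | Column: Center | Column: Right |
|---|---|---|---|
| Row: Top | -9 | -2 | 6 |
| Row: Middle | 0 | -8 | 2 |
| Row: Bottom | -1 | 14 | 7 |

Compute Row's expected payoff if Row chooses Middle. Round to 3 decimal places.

-0.250

Take the expectation over Column's type, weighting each type's action by its prior probability.
E[Middle] = 3/8·2 + 1/2·0 + 1/8·(-8) = 3/4 + 0 + (-1) = -1/4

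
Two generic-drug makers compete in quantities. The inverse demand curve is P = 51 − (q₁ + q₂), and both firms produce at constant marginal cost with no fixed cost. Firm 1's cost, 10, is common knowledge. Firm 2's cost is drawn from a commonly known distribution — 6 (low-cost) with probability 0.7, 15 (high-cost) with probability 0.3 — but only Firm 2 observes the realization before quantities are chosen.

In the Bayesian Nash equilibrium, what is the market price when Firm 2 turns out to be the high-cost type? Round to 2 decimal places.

Type-c best response for Firm 2: q₂(c) = (51 − c)/2 − q₁/2.
Firm 1 maximizes expected profit; its first-order condition is 51 − 2q₁ − E[q₂] − 10 = 0.
Substituting E[q₂] and solving: E[c₂] = 8.7, so q₁ = (51 − 2·10 + 8.7)/3 = 13.2333.
q₂(high-cost) = 11.3833, so P = 51 − (13.2333 + 11.3833) = 26.3833.

26.38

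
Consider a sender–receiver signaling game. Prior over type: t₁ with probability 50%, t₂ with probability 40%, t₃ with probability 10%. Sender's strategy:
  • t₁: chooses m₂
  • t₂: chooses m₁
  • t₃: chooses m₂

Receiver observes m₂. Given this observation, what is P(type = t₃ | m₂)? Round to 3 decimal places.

0.167

Apply Bayes' rule using the sender's strategy as the likelihood.
P(m₂) = 0.5·1 + 0.4·0 + 0.1·1 = 0.6
P(t₃ | m₂) = (0.1·1) / 0.6 = 0.1 / 0.6 = 0.166667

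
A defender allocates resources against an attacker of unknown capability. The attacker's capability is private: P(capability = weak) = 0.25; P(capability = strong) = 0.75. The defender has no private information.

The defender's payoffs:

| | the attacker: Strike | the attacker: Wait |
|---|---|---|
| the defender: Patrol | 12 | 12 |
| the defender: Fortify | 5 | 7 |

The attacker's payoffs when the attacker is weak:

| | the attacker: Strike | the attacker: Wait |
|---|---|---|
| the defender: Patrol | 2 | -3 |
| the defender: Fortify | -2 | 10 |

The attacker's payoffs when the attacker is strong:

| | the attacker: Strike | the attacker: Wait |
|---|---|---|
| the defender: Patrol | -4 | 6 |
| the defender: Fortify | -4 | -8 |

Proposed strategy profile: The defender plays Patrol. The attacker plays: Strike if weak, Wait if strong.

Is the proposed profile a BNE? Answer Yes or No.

Yes

The defender plays Patrol: E[Patrol] = 0.25·(12) + 0.75·(12) = 12; E[Fortify] = 6.5. Best-responding. ✓
The attacker (capability weak), facing Patrol: Strike gives 2, Wait gives -3. Proposed Strike is best. ✓
The attacker (capability strong), facing Patrol: Strike gives -4, Wait gives 6. Proposed Wait is best. ✓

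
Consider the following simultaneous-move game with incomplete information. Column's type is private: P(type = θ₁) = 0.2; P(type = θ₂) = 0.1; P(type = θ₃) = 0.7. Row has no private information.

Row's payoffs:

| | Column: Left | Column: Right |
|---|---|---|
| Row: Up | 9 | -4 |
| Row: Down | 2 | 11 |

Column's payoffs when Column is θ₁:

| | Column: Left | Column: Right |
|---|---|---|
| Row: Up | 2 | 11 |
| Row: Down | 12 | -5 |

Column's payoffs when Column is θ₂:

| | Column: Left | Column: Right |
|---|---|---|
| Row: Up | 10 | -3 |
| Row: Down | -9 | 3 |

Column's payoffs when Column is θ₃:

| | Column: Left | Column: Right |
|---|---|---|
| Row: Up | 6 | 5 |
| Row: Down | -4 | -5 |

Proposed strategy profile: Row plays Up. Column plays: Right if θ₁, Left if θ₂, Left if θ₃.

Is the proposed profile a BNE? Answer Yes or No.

A profile is a BNE iff every type of every player is best-responding given beliefs about the other side.
Row plays Up: E[Up] = 0.2·(-4) + 0.1·(9) + 0.7·(9) = 6.4; E[Down] = 3.8. Best-responding. ✓
Column (type θ₁), facing Up: Left gives 2, Right gives 11. Proposed Right is best. ✓
Column (type θ₂), facing Up: Left gives 10, Right gives -3. Proposed Left is best. ✓
Column (type θ₃), facing Up: Left gives 6, Right gives 5. Proposed Left is best. ✓

Yes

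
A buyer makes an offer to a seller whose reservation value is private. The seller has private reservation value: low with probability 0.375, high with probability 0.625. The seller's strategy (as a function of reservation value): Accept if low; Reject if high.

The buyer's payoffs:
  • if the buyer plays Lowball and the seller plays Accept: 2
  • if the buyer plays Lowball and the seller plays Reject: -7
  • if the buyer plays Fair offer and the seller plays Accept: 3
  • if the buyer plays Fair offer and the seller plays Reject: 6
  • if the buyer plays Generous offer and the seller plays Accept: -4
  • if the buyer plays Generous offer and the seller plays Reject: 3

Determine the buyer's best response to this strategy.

Fair offer

E[Lowball] = 0.375·(2) + 0.625·(-7) = -3.625
E[Fair offer] = 0.375·(3) + 0.625·(6) = 4.875
E[Generous offer] = 0.375·(-4) + 0.625·(3) = 0.375
Best response: Fair offer (4.875 is the largest).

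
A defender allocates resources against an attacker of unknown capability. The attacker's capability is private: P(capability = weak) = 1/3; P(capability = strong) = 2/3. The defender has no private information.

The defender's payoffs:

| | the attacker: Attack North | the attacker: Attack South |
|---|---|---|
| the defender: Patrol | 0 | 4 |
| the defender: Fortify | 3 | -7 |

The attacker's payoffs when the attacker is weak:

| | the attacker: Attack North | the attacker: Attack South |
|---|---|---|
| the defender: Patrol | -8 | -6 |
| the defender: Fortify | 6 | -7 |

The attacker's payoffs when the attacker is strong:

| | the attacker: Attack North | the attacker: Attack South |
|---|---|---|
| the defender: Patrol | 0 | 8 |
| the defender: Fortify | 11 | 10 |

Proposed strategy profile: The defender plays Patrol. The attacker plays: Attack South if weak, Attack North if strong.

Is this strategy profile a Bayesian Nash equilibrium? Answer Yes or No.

The defender plays Patrol: E[Patrol] = 1/3·(4) + 2/3·(0) = 4/3; E[Fortify] = -1/3. Best-responding. ✓
The attacker (capability weak), facing Patrol: Attack North gives -8, Attack South gives -6. Proposed Attack South is best. ✓
The attacker (capability strong), facing Patrol: Attack North gives 0, Attack South gives 8. Proposed Attack North is not best — profitable deviation exists. ✗

No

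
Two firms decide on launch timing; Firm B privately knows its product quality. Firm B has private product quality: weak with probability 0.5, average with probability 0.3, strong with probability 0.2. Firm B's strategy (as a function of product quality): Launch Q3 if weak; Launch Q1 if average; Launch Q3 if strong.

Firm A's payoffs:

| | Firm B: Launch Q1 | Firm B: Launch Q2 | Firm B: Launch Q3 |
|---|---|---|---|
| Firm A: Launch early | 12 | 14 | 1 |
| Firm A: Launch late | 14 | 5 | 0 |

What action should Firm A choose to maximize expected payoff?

E[Launch early] = 0.5·(1) + 0.3·(12) + 0.2·(1) = 4.3
E[Launch late] = 0.5·(0) + 0.3·(14) + 0.2·(0) = 4.2
Best response: Launch early (4.3 is the largest).

Launch early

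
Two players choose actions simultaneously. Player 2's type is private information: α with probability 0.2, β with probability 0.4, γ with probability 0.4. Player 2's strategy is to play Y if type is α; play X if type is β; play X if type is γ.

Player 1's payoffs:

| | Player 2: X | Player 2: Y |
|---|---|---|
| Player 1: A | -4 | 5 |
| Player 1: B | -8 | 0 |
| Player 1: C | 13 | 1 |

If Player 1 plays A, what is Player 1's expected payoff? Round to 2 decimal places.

E[A] = 0.2·5 + 0.4·(-4) + 0.4·(-4) = 1 + (-1.6) + (-1.6) = -2.2

-2.20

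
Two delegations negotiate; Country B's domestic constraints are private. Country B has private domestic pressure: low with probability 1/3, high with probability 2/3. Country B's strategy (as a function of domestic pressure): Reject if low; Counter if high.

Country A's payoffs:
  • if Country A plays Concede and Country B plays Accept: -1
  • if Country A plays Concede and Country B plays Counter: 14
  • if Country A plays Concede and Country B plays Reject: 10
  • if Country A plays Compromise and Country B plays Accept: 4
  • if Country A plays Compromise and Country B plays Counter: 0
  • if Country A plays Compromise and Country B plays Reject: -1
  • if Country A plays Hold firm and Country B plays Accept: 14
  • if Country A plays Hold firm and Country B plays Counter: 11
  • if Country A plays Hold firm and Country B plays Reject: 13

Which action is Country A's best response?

E[Concede] = 1/3·(10) + 2/3·(14) = 38/3
E[Compromise] = 1/3·(-1) + 2/3·(0) = -1/3
E[Hold firm] = 1/3·(13) + 2/3·(11) = 35/3
Best response: Concede (38/3 is the largest).

Concede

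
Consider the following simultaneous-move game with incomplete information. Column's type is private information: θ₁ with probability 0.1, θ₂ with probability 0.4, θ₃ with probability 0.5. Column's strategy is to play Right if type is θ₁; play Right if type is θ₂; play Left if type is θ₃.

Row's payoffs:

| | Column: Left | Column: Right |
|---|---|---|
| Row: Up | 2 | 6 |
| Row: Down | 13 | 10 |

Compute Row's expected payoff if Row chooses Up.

E[Up] = 0.1·6 + 0.4·6 + 0.5·2 = 0.6 + 2.4 + 1 = 4

4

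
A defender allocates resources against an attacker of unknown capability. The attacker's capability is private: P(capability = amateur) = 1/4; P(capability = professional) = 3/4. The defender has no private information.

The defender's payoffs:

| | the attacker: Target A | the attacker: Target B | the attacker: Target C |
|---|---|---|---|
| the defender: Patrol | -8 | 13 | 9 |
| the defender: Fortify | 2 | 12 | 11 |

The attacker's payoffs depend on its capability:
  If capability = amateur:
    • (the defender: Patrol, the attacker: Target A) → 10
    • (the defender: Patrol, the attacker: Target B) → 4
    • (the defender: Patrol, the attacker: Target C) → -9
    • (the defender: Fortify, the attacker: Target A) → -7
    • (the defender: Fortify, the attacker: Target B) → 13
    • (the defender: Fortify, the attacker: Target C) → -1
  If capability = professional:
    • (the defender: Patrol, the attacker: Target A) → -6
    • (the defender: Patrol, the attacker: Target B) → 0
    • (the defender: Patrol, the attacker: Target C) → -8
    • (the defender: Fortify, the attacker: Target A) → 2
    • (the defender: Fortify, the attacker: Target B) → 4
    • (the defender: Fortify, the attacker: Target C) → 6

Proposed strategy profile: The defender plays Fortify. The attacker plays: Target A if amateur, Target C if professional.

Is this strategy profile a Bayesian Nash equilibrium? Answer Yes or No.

No

The defender plays Fortify: E[Fortify] = 1/4·(2) + 3/4·(11) = 35/4; E[Patrol] = 19/4. Best-responding. ✓
The attacker (capability amateur), facing Fortify: Target A gives -7, Target B gives 13, Target C gives -1. Proposed Target A is not best — profitable deviation exists. ✗
The attacker (capability professional), facing Fortify: Target A gives 2, Target B gives 4, Target C gives 6. Proposed Target C is best. ✓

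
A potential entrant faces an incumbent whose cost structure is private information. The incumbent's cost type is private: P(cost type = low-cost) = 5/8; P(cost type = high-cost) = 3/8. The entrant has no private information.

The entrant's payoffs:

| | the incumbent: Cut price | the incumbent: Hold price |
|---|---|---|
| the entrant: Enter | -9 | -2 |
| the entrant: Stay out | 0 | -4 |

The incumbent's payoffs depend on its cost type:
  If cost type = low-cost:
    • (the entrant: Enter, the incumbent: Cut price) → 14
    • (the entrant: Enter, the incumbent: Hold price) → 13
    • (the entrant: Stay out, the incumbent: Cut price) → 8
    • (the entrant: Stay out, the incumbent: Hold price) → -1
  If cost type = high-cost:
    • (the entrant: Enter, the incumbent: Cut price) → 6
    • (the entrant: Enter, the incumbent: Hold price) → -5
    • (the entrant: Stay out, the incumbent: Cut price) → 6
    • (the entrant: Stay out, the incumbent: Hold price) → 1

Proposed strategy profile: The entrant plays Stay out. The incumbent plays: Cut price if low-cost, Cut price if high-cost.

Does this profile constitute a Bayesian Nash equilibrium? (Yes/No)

A profile is a BNE iff every type of every player is best-responding given beliefs about the other side.
The entrant plays Stay out: E[Stay out] = 5/8·(0) + 3/8·(0) = 0; E[Enter] = -9. Best-responding. ✓
The incumbent (cost type low-cost), facing Stay out: Cut price gives 8, Hold price gives -1. Proposed Cut price is best. ✓
The incumbent (cost type high-cost), facing Stay out: Cut price gives 6, Hold price gives 1. Proposed Cut price is best. ✓

Yes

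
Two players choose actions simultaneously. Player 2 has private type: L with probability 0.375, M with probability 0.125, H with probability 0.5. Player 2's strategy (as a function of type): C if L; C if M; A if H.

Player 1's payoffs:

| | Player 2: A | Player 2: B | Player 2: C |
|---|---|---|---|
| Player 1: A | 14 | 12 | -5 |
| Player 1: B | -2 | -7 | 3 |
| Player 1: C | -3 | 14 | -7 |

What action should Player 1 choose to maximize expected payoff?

Compute Player 1's expected payoff for each action, taking the expectation over Player 2's type.
E[A] = 0.375·(-5) + 0.125·(-5) + 0.5·(14) = 4.5
E[B] = 0.375·(3) + 0.125·(3) + 0.5·(-2) = 0.5
E[C] = 0.375·(-7) + 0.125·(-7) + 0.5·(-3) = -5
Best response: A (4.5 is the largest).

A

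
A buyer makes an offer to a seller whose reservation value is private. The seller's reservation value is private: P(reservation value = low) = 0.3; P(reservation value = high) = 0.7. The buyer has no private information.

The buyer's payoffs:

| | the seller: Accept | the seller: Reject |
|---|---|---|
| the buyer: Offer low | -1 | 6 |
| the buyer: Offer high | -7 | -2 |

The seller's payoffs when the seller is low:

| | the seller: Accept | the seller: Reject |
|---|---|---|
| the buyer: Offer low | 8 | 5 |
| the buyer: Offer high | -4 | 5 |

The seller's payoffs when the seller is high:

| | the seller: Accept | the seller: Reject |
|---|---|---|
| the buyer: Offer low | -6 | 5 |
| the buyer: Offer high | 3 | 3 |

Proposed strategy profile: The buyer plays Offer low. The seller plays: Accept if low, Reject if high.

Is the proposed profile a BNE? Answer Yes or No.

A profile is a BNE iff every type of every player is best-responding given beliefs about the other side.
The buyer plays Offer low: E[Offer low] = 0.3·(-1) + 0.7·(6) = 3.9; E[Offer high] = -3.5. Best-responding. ✓
The seller (reservation value low), facing Offer low: Accept gives 8, Reject gives 5. Proposed Accept is best. ✓
The seller (reservation value high), facing Offer low: Accept gives -6, Reject gives 5. Proposed Reject is best. ✓

Yes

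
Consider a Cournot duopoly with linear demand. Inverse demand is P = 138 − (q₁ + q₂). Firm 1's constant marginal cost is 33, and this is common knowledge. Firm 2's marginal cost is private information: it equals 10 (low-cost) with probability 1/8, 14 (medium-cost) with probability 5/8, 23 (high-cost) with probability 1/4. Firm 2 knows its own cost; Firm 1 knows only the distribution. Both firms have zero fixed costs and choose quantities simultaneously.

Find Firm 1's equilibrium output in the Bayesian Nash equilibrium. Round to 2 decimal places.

Type-c best response for Firm 2: q₂(c) = (138 − c)/2 − q₁/2.
Firm 1 maximizes expected profit; its first-order condition is 138 − 2q₁ − E[q₂] − 33 = 0.
Substituting E[q₂] and solving: E[c₂] = 15.75, so q₁ = (138 − 2·33 + 15.75)/3 = 29.25.

29.25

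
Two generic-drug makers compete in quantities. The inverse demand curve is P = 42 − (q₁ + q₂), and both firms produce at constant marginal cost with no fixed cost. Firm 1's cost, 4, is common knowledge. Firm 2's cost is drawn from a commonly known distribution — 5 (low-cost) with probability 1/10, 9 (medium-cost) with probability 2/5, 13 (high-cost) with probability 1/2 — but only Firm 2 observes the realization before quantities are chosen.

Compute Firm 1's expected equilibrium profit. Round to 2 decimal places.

221.02

Type-c best response for Firm 2: q₂(c) = (42 − c)/2 − q₁/2.
Firm 1 maximizes expected profit; its first-order condition is 42 − 2q₁ − E[q₂] − 4 = 0.
Substituting E[q₂] and solving: E[c₂] = 10.6, so q₁ = (42 − 2·4 + 10.6)/3 = 14.8667.
E[P] = 42 − (q₁ + E[q₂]) = 18.8667; Firm 1's expected profit = (E[P] − 4)·q₁ = (18.8667 − 4)·14.8667 = 221.018.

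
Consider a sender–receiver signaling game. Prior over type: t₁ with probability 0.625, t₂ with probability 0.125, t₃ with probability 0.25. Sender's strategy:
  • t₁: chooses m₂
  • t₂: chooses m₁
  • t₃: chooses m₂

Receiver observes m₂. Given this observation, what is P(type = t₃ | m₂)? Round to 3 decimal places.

P(m₂) = 0.625·1 + 0.125·0 + 0.25·1 = 0.875
P(t₃ | m₂) = (0.25·1) / 0.875 = 0.25 / 0.875 = 0.285714

0.286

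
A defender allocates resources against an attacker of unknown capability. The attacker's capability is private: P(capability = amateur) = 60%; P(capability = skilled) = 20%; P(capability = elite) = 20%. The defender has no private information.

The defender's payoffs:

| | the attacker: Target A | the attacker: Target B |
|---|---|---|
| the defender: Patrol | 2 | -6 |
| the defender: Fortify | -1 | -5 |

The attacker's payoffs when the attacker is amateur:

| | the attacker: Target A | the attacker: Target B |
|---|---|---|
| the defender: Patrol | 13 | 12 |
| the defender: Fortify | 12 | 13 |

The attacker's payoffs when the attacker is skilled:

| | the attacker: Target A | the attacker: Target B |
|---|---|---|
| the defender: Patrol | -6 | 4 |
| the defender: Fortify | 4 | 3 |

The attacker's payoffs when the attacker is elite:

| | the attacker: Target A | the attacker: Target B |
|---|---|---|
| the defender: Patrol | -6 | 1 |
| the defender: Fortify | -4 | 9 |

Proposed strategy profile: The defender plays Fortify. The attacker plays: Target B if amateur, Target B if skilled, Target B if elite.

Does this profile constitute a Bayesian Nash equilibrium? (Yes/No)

No

The defender plays Fortify: E[Fortify] = 0.6·(-5) + 0.2·(-5) + 0.2·(-5) = -5; E[Patrol] = -6. Best-responding. ✓
The attacker (capability amateur), facing Fortify: Target A gives 12, Target B gives 13. Proposed Target B is best. ✓
The attacker (capability skilled), facing Fortify: Target A gives 4, Target B gives 3. Proposed Target B is not best — profitable deviation exists. ✗
The attacker (capability elite), facing Fortify: Target A gives -4, Target B gives 9. Proposed Target B is best. ✓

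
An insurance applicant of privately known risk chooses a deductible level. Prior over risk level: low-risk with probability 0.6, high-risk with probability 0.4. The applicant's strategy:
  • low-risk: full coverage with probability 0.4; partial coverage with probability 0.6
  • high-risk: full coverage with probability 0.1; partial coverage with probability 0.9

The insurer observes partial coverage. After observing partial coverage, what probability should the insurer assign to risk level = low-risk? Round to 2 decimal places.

0.50

Apply Bayes' rule using the sender's strategy as the likelihood.
P(partial coverage) = 0.6·0.6 + 0.4·0.9 = 0.72
P(low-risk | partial coverage) = (0.6·0.6) / 0.72 = 0.36 / 0.72 = 0.5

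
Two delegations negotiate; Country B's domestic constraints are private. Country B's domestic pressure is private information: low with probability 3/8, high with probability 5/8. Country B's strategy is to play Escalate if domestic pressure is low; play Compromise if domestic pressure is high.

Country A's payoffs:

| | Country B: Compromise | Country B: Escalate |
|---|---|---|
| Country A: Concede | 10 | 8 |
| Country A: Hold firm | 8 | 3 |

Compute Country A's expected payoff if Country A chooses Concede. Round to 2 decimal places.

9.25

E[Concede] = 3/8·8 + 5/8·10 = 3 + 25/4 = 37/4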